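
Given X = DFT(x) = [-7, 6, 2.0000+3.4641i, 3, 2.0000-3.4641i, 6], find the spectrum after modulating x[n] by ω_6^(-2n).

Modulation property: DFT(ω_6^(-2n)·x[n]) = X[(k-2) mod 6], so circularly shift X by 2 positions.

X[k-2] = [2.0000-3.4641i, 6, -7, 6, 2.0000+3.4641i, 3]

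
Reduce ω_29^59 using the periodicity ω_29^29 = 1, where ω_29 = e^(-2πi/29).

Since ω_29^29 = 1, powers reduce modulo 29.
59 mod 29 = 1
So ω_29^59 = ω_29^1 = e^(-2πi·1/29)

ω_29^59 = ω_29^1 = 0.9766-0.2150i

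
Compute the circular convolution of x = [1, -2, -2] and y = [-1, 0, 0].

(x ⊛ y)[n] = Σ(m=0 to 2) x[m] · y[(n-m) mod 3]

Computing each output sample:
(x ⊛ y)[0] = -1
(x ⊛ y)[1] = 2
(x ⊛ y)[2] = 2

x ⊛ y = [-1, 2, 2]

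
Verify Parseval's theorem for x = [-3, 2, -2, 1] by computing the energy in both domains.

Time domain:
Σ|x[n]|² = |-3|² + |2|² + |-2|² + |1|² = 18.0000

Frequency domain:
(1/4)Σ|X[k]|² = (1/4)(|-2|² + |-1-1i|² + |-8|² + |-1+1i|²) = (1/4)·72.0000 = 18.0000

Both sides agree, confirming Parseval's theorem.

Σ|x[n]|² = (1/N)Σ|X[k]|² = 18.0000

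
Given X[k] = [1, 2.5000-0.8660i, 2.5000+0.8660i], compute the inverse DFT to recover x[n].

x[n] = (1/3) Σ(k=0 to 2) X[k] · e^(2πikn/3)

Computing each x[n]:
x[0] = 2
x[1] = 0
x[2] = -1

x = [2, 0, -1]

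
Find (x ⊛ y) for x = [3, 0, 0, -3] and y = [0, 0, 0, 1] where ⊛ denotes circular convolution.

(x ⊛ y)[n] = Σ(m=0 to 3) x[m] · y[(n-m) mod 4]

Computing each output sample:
(x ⊛ y)[0] = 0
(x ⊛ y)[1] = 0
(x ⊛ y)[2] = -3
(x ⊛ y)[3] = 3

x ⊛ y = [0, 0, -3, 3]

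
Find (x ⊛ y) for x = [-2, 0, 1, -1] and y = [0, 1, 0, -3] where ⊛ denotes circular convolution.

(x ⊛ y)[n] = Σ(m=0 to 3) x[m] · y[(n-m) mod 4]

Computing each output sample:
(x ⊛ y)[0] = -1
(x ⊛ y)[1] = -5
(x ⊛ y)[2] = 3
(x ⊛ y)[3] = 7

x ⊛ y = [-1, -5, 3, 7]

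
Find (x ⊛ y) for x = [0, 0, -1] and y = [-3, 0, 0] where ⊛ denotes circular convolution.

(x ⊛ y)[n] = Σ(m=0 to 2) x[m] · y[(n-m) mod 3]

Computing each output sample:
(x ⊛ y)[0] = 0
(x ⊛ y)[1] = 0
(x ⊛ y)[2] = 3

x ⊛ y = [0, 0, 3]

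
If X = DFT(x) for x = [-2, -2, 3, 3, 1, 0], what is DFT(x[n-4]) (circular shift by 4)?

Time shift by 4: X_shifted[k] = ω_6^(4k) · X[k]
Shifted x = [3, 3, 1, 0, -2, -2]

DFT(x[n-4]) = [3, 4.0000-6.9282i, 3.0000-1.7321i, 1, 3.0000+1.7321i, 4.0000+6.9282i]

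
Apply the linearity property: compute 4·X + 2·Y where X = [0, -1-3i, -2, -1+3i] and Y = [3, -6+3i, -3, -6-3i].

By linearity: DFT(4x + 2y) = 4·DFT(x) + 2·DFT(y)
= 4·[0, -1-3i, -2, -1+3i] + 2·[3, -6+3i, -3, -6-3i]

Computing element-wise:
Z[0] = 4·(0) + 2·(3) = 6
Z[1] = 4·(-1-3i) + 2·(-6+3i) = -16-6i
Z[2] = 4·(-2) + 2·(-3) = -14
Z[3] = 4·(-1+3i) + 2·(-6-3i) = -16+6i

DFT(4x + 2y) = 4·X + 2·Y = [6, -16-6i, -14, -16+6i]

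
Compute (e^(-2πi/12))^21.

Since ω_12^12 = 1, powers reduce modulo 12.
21 mod 12 = 9
So ω_12^21 = ω_12^9 = e^(-2πi·9/12)

ω_12^21 = ω_12^9 = 1i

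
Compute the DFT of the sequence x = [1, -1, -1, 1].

X[k] = Σ(n=0 to 3) x[n] · ω_4^(nk)
where ω_4 = e^(-2πi/4)

Computing each X[k]:
X[0] = 0
X[1] = 2+2i
X[2] = 0
X[3] = 2-2i

X = [0, 2+2i, 0, 2-2i]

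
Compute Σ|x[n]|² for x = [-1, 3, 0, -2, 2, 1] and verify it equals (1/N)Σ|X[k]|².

Time domain:
Σ|x[n]|² = |-1|² + |3|² + |0|² + |-2|² + |2|² + |1|² = 19.0000

Frequency domain:
(1/6)Σ|X[k]|² = (1/6)(|3|² + |2|² + |-6.0000-3.4641i|² + |-1|² + |-6.0000+3.4641i|² + |2|²) = (1/6)·114.0000 = 19.0000

Both sides agree, confirming Parseval's theorem.

Σ|x[n]|² = (1/N)Σ|X[k]|² = 19.0000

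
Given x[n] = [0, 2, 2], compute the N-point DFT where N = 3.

X[k] = Σ(n=0 to 2) x[n] · ω_3^(nk)
where ω_3 = e^(-2πi/3)

Computing each X[k]:
X[0] = 4
X[1] = -2
X[2] = -2

X = [4, -2, -2]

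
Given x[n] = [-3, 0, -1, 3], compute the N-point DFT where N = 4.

X[k] = Σ(n=0 to 3) x[n] · ω_4^(nk)
where ω_4 = e^(-2πi/4)

Computing each X[k]:
X[0] = -1
X[1] = -2+3i
X[2] = -7
X[3] = -2-3i

X = [-1, -2+3i, -7, -2-3i]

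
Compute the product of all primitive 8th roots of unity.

The primitive 8th roots of unity are ω_8^k for k coprime to 8: k ∈ {1, 3, 5, 7}
Their product equals the constant term of the cyclotomic polynomial Φ_8(x) up to sign.
For n ≥ 3, the product of all primitive nth roots of unity is 1. (For n=1 it is 1; for n=2 it is -1.)

1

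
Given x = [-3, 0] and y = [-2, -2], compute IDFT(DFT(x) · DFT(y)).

(x ⊛ y)[n] = Σ(m=0 to 1) x[m] · y[(n-m) mod 2]

Computing each output sample:
(x ⊛ y)[0] = 6
(x ⊛ y)[1] = 6

x ⊛ y = [6, 6]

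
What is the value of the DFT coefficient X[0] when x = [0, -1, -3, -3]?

X[0] = Σ(n=0 to 3) x[n] · ω_4^0 = Σ x[n]
= (0) + (-1) + (-3) + (-3)

X[0] = -7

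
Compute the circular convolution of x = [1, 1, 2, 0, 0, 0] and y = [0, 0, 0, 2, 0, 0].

(x ⊛ y)[n] = Σ(m=0 to 5) x[m] · y[(n-m) mod 6]

Computing each output sample:
(x ⊛ y)[0] = 0
(x ⊛ y)[1] = 0
(x ⊛ y)[2] = 0
(x ⊛ y)[3] = 2
(x ⊛ y)[4] = 2
(x ⊛ y)[5] = 4

x ⊛ y = [0, 0, 0, 2, 2, 4]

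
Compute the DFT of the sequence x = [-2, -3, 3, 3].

X[k] = Σ(n=0 to 3) x[n] · ω_4^(nk)
where ω_4 = e^(-2πi/4)

Computing each X[k]:
X[0] = 1
X[1] = -5+6i
X[2] = 1
X[3] = -5-6i

X = [1, -5+6i, 1, -5-6i]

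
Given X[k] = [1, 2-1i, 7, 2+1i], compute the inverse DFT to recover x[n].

x[n] = (1/4) Σ(k=0 to 3) X[k] · e^(2πikn/4)

Computing each x[n]:
x[0] = 3
x[1] = -1
x[2] = 1
x[3] = -2

x = [3, -1, 1, -2]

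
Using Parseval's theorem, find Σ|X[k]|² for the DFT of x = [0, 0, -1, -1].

Parseval: Σ|x[n]|² = (1/N)Σ|X[k]|², so Σ|X[k]|² = N·Σ|x[n]|² = 4·2.0000

Σ|X[k]|² = N·Σ|x[n]|² = 4·2.0000 = 8.0000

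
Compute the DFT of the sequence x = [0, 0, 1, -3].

X[k] = Σ(n=0 to 3) x[n] · ω_4^(nk)
where ω_4 = e^(-2πi/4)

Computing each X[k]:
X[0] = -2
X[1] = -1-3i
X[2] = 4
X[3] = -1+3i

X = [-2, -1-3i, 4, -1+3i]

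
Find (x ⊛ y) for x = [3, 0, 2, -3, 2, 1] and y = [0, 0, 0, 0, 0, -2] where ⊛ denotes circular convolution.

(x ⊛ y)[n] = Σ(m=0 to 5) x[m] · y[(n-m) mod 6]

Computing each output sample:
(x ⊛ y)[0] = 0
(x ⊛ y)[1] = -4
(x ⊛ y)[2] = 6
(x ⊛ y)[3] = -4
(x ⊛ y)[4] = -2
(x ⊛ y)[5] = -6

x ⊛ y = [0, -4, 6, -4, -2, -6]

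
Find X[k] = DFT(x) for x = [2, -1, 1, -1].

X[k] = Σ(n=0 to 3) x[n] · ω_4^(nk)
where ω_4 = e^(-2πi/4)

Computing each X[k]:
X[0] = 1
X[1] = 1
X[2] = 5
X[3] = 1

X = [1, 1, 5, 1]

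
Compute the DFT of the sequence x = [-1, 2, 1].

X[k] = Σ(n=0 to 2) x[n] · ω_3^(nk)
where ω_3 = e^(-2πi/3)

Computing each X[k]:
X[0] = 2
X[1] = -2.5000-0.8660i
X[2] = -2.5000+0.8660i

X = [2, -2.5000-0.8660i, -2.5000+0.8660i]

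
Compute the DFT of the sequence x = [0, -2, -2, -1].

X[k] = Σ(n=0 to 3) x[n] · ω_4^(nk)
where ω_4 = e^(-2πi/4)

Computing each X[k]:
X[0] = -5
X[1] = 2+1i
X[2] = 1
X[3] = 2-1i

X = [-5, 2+1i, 1, 2-1i]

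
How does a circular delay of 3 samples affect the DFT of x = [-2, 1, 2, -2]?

Time shift by 3: X_shifted[k] = ω_4^(3k) · X[k]
Shifted x = [1, 2, -2, -2]

DFT(x[n-3]) = [-1, 3-4i, -1, 3+4i]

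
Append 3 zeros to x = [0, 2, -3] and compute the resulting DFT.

Original 3-point DFT: [-1, 0.5000-4.3301i, 0.5000+4.3301i]
Zero-padded 6-point DFT provides frequency interpolation.

DFT_6([x, 0, ...]) = [-1, 2.5000+0.8660i, 0.5000-4.3301i, -5, 0.5000+4.3301i, 2.5000-0.8660i]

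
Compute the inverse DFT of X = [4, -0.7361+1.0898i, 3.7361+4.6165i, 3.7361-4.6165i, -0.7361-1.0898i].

x[n] = (1/5) Σ(k=0 to 4) X[k] · e^(2πikn/5)

Computing each x[n]:
x[0] = 2
x[1] = -2
x[2] = 3
x[3] = 0
x[4] = 1

x = [2, -2, 3, 0, 1]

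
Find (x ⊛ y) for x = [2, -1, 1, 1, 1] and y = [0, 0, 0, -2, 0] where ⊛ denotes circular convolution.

(x ⊛ y)[n] = Σ(m=0 to 4) x[m] · y[(n-m) mod 5]

Computing each output sample:
(x ⊛ y)[0] = -2
(x ⊛ y)[1] = -2
(x ⊛ y)[2] = -2
(x ⊛ y)[3] = -4
(x ⊛ y)[4] = 2

x ⊛ y = [-2, -2, -2, -4, 2]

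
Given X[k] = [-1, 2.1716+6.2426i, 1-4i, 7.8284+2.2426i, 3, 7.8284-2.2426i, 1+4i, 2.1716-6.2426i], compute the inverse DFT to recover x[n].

x[n] = (1/8) Σ(k=0 to 7) X[k] · e^(2πikn/8)

Computing each x[n]:
x[0] = 3
x[1] = -2
x[2] = -1
x[3] = -2
x[4] = -2
x[5] = 3
x[6] = 1
x[7] = -1

x = [3, -2, -1, -2, -2, 3, 1, -1]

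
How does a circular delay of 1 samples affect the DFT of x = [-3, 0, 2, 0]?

Time shift by 1: X_shifted[k] = ω_4^(1k) · X[k]
Shifted x = [0, -3, 0, 2]

DFT(x[n-1]) = [-1, 5i, 1, -5i]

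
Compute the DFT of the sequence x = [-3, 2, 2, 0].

X[k] = Σ(n=0 to 3) x[n] · ω_4^(nk)
where ω_4 = e^(-2πi/4)

Computing each X[k]:
X[0] = 1
X[1] = -5-2i
X[2] = -3
X[3] = -5+2i

X = [1, -5-2i, -3, -5+2i]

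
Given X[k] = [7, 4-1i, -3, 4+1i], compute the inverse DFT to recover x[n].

x[n] = (1/4) Σ(k=0 to 3) X[k] · e^(2πikn/4)

Computing each x[n]:
x[0] = 3
x[1] = 3
x[2] = -1
x[3] = 2

x = [3, 3, -1, 2]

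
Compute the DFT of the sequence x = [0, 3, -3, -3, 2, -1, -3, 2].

X[k] = Σ(n=0 to 7) x[n] · ω_8^(nk)
where ω_8 = e^(-2πi/8)

Computing each X[k]:
X[0] = -3
X[1] = 4.3640+0.7071i
X[2] = 8-3i
X[3] = -8.3640+0.7071i
X[4] = -5
X[5] = -8.3640-0.7071i
X[6] = 8+3i
X[7] = 4.3640-0.7071i

X = [-3, 4.3640+0.7071i, 8-3i, -8.3640+0.7071i, -5, -8.3640-0.7071i, 8+3i, 4.3640-0.7071i]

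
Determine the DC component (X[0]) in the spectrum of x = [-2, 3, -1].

X[0] = Σ(n=0 to 2) x[n] · ω_3^0 = Σ x[n]
= (-2) + (3) + (-1)

X[0] = 0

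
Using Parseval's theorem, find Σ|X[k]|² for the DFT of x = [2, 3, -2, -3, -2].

Parseval: Σ|x[n]|² = (1/N)Σ|X[k]|², so Σ|X[k]|² = N·Σ|x[n]|² = 5·30.0000

Σ|X[k]|² = N·Σ|x[n]|² = 5·30.0000 = 150.0000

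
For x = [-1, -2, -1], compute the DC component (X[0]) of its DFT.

X[0] = Σ(n=0 to 2) x[n] · ω_3^0 = Σ x[n]
= (-1) + (-2) + (-1)

X[0] = -4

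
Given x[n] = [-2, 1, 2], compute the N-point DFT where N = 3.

X[k] = Σ(n=0 to 2) x[n] · ω_3^(nk)
where ω_3 = e^(-2πi/3)

Computing each X[k]:
X[0] = 1
X[1] = -3.5000+0.8660i
X[2] = -3.5000-0.8660i

X = [1, -3.5000+0.8660i, -3.5000-0.8660i]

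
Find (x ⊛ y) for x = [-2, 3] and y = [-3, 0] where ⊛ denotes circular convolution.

(x ⊛ y)[n] = Σ(m=0 to 1) x[m] · y[(n-m) mod 2]

Computing each output sample:
(x ⊛ y)[0] = 6
(x ⊛ y)[1] = -9

x ⊛ y = [6, -9]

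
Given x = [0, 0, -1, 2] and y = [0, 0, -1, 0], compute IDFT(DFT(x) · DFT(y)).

(x ⊛ y)[n] = Σ(m=0 to 3) x[m] · y[(n-m) mod 4]

Computing each output sample:
(x ⊛ y)[0] = 1
(x ⊛ y)[1] = -2
(x ⊛ y)[2] = 0
(x ⊛ y)[3] = 0

x ⊛ y = [1, -2, 0, 0]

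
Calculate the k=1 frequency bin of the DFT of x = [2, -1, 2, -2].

X[1] = Σ(n=0 to 3) x[n] · ω_4^(1n) where ω_4 = e^(-2πi/4)
= (2)·ω_4^0 + (-1)·ω_4^1 + (2)·ω_4^2 + (-2)·ω_4^3

X[1] = -1i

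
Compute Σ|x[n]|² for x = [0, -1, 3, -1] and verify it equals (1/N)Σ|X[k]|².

Time domain:
Σ|x[n]|² = |0|² + |-1|² + |3|² + |-1|² = 11.0000

Frequency domain:
(1/4)Σ|X[k]|² = (1/4)(|1|² + |-3|² + |5|² + |-3|²) = (1/4)·44.0000 = 11.0000

Both sides agree, confirming Parseval's theorem.

Σ|x[n]|² = (1/N)Σ|X[k]|² = 11.0000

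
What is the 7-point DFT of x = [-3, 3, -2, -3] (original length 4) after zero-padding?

Original 4-point DFT: [-5, -1-6i, -5, -1+6i]
Zero-padded 7-point DFT provides frequency interpolation.

DFT_7([x, 0, ...]) = [-5, 2.0184+0.9060i, -3.7361-6.1380i, -6.2823+0.0595i, -6.2823-0.0595i, -3.7361+6.1380i, 2.0184-0.9060i]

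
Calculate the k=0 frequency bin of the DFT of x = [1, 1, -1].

X[0] = Σ(n=0 to 2) x[n] · ω_3^0 = Σ x[n]
= (1) + (1) + (-1)

X[0] = 1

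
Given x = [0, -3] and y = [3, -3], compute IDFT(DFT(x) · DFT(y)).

(x ⊛ y)[n] = Σ(m=0 to 1) x[m] · y[(n-m) mod 2]

Computing each output sample:
(x ⊛ y)[0] = 9
(x ⊛ y)[1] = -9

x ⊛ y = [9, -9]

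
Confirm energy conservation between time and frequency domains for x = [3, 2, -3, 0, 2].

Time domain:
Σ|x[n]|² = |3|² + |2|² + |-3|² + |0|² + |2|² = 26.0000

Frequency domain:
(1/5)Σ|X[k]|² = (1/5)(|4|² + |6.6631+1.7634i|² + |-1.1631-2.8532i|² + |-1.1631+2.8532i|² + |6.6631-1.7634i|²) = (1/5)·130.0000 = 26.0000

Both sides agree, confirming Parseval's theorem.

Σ|x[n]|² = (1/N)Σ|X[k]|² = 26.0000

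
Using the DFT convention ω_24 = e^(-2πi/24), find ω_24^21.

ω_24^21 = e^(-2πi·21/24)
= cos(-2π·21/24) + i·sin(-2π·21/24)
= cos(-42π/24) + i·sin(-42π/24)

ω_24^21 = cos(-42π/24) + i·sin(-42π/24) = 0.7071+0.7071i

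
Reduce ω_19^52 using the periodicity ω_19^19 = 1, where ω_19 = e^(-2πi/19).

Since ω_19^19 = 1, powers reduce modulo 19.
52 mod 19 = 14
So ω_19^52 = ω_19^14 = e^(-2πi·14/19)

ω_19^52 = ω_19^14 = -0.0826+0.9966i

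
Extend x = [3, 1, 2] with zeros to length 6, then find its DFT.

Original 3-point DFT: [6, 1.5000+0.8660i, 1.5000-0.8660i]
Zero-padded 6-point DFT provides frequency interpolation.

DFT_6([x, 0, ...]) = [6, 2.5000-2.5981i, 1.5000+0.8660i, 4, 1.5000-0.8660i, 2.5000+2.5981i]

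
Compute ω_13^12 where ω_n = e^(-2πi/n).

ω_13^12 = e^(-2πi·12/13)
= cos(-2π·12/13) + i·sin(-2π·12/13)
= cos(-24π/13) + i·sin(-24π/13)

ω_13^12 = cos(-24π/13) + i·sin(-24π/13) = 0.8855+0.4647i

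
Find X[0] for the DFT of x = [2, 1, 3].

X[0] = Σ(n=0 to 2) x[n] · ω_3^0 = Σ x[n]
= (2) + (1) + (3)

X[0] = 6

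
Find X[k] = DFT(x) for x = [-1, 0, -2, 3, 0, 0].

X[k] = Σ(n=0 to 5) x[n] · ω_6^(nk)
where ω_6 = e^(-2πi/6)

Computing each X[k]:
X[0] = 0
X[1] = -3.0000+1.7321i
X[2] = 3.0000-1.7321i
X[3] = -6
X[4] = 3.0000+1.7321i
X[5] = -3.0000-1.7321i

X = [0, -3.0000+1.7321i, 3.0000-1.7321i, -6, 3.0000+1.7321i, -3.0000-1.7321i]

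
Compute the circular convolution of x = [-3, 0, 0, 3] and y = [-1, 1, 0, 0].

(x ⊛ y)[n] = Σ(m=0 to 3) x[m] · y[(n-m) mod 4]

Computing each output sample:
(x ⊛ y)[0] = 6
(x ⊛ y)[1] = -3
(x ⊛ y)[2] = 0
(x ⊛ y)[3] = -3

x ⊛ y = [6, -3, 0, -3]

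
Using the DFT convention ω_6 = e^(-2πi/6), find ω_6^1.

ω_6^1 = e^(-2πi·1/6)
= cos(-2π·1/6) + i·sin(-2π·1/6)
= cos(-2π/6) + i·sin(-2π/6)

ω_6^1 = cos(-2π/6) + i·sin(-2π/6) = 0.5000-0.8660i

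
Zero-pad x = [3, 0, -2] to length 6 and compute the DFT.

Original 3-point DFT: [1, 4.0000-1.7321i, 4.0000+1.7321i]
Zero-padded 6-point DFT provides frequency interpolation.

DFT_6([x, 0, ...]) = [1, 4.0000+1.7321i, 4.0000-1.7321i, 1, 4.0000+1.7321i, 4.0000-1.7321i]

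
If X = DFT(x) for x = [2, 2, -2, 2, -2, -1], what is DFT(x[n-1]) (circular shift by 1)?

Time shift by 1: X_shifted[k] = ω_6^(1k) · X[k]
Shifted x = [-1, 2, 2, -2, 2, -2]

DFT(x[n-1]) = [1, -1.0000-3.4641i, -5.0000-3.4641i, 5, -5.0000+3.4641i, -1.0000+3.4641i]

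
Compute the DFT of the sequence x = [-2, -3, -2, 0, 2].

X[k] = Σ(n=0 to 4) x[n] · ω_5^(nk)
where ω_5 = e^(-2πi/5)

Computing each X[k]:
X[0] = -5
X[1] = -0.6910+5.9309i
X[2] = -1.8090+1.0368i
X[3] = -1.8090-1.0368i
X[4] = -0.6910-5.9309i

X = [-5, -0.6910+5.9309i, -1.8090+1.0368i, -1.8090-1.0368i, -0.6910-5.9309i]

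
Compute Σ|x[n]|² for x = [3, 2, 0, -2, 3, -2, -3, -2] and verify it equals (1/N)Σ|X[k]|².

Time domain:
Σ|x[n]|² = |3|² + |2|² + |0|² + |-2|² + |3|² + |-2|² + |-3|² + |-2|² = 43.0000

Frequency domain:
(1/8)Σ|X[k]|² = (1/8)(|-1|² + |2.8284-5.8284i|² + |9-4i|² + |-2.8284+0.1716i|² + |7|² + |-2.8284-0.1716i|² + |9+4i|² + |2.8284+5.8284i|²) = (1/8)·344.0000 = 43.0000

Both sides agree, confirming Parseval's theorem.

Σ|x[n]|² = (1/N)Σ|X[k]|² = 43.0000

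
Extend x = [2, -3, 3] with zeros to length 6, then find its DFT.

Original 3-point DFT: [2, 2.0000+5.1962i, 2.0000-5.1962i]
Zero-padded 6-point DFT provides frequency interpolation.

DFT_6([x, 0, ...]) = [2, -1, 2.0000+5.1962i, 8, 2.0000-5.1962i, -1]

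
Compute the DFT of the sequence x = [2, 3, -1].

X[k] = Σ(n=0 to 2) x[n] · ω_3^(nk)
where ω_3 = e^(-2πi/3)

Computing each X[k]:
X[0] = 4
X[1] = 1.0000-3.4641i
X[2] = 1.0000+3.4641i

X = [4, 1.0000-3.4641i, 1.0000+3.4641i]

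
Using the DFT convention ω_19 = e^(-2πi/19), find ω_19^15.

ω_19^15 = e^(-2πi·15/19)
= cos(-2π·15/19) + i·sin(-2π·15/19)
= cos(-30π/19) + i·sin(-30π/19)

ω_19^15 = cos(-30π/19) + i·sin(-30π/19) = 0.2455+0.9694i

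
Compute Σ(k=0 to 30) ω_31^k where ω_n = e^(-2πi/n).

Sum of all nth roots of unity equals 0 for n > 1 (geometric series with r ≠ 1).

0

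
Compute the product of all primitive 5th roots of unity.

The primitive 5th roots of unity are ω_5^k for k coprime to 5: k ∈ {1, 2, 3, 4}
Their product equals the constant term of the cyclotomic polynomial Φ_5(x) up to sign.
For n ≥ 3, the product of all primitive nth roots of unity is 1. (For n=1 it is 1; for n=2 it is -1.)

1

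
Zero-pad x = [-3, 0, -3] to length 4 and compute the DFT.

Original 3-point DFT: [-6, -1.5000-2.5981i, -1.5000+2.5981i]
Zero-padded 4-point DFT provides frequency interpolation.

DFT_4([x, 0, ...]) = [-6, 0, -6, 0]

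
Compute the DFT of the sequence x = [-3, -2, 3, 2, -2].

X[k] = Σ(n=0 to 4) x[n] · ω_5^(nk)
where ω_5 = e^(-2πi/5)

Computing each X[k]:
X[0] = -2
X[1] = -8.2812-0.5878i
X[2] = 1.7812+0.9511i
X[3] = 1.7812-0.9511i
X[4] = -8.2812+0.5878i

X = [-2, -8.2812-0.5878i, 1.7812+0.9511i, 1.7812-0.9511i, -8.2812+0.5878i]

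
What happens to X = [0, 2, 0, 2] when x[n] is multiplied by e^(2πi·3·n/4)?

Modulation property: DFT(ω_4^(-3n)·x[n]) = X[(k-3) mod 4], so circularly shift X by 3 positions.

X[k-3] = [2, 0, 2, 0]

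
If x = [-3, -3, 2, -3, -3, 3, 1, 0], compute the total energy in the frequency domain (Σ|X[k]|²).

Parseval: Σ|x[n]|² = (1/N)Σ|X[k]|², so Σ|X[k]|² = N·Σ|x[n]|² = 8·50.0000

Σ|X[k]|² = N·Σ|x[n]|² = 8·50.0000 = 400.0000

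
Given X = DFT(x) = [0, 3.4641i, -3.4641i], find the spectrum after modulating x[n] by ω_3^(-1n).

Modulation property: DFT(ω_3^(-1n)·x[n]) = X[(k-1) mod 3], so circularly shift X by 1 positions.

X[k-1] = [-3.4641i, 0, 3.4641i]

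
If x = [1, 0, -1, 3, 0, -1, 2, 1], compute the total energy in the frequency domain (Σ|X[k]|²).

Parseval: Σ|x[n]|² = (1/N)Σ|X[k]|², so Σ|X[k]|² = N·Σ|x[n]|² = 8·17.0000

Σ|X[k]|² = N·Σ|x[n]|² = 8·17.0000 = 136.0000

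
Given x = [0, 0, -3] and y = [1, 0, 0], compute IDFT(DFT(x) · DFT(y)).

(x ⊛ y)[n] = Σ(m=0 to 2) x[m] · y[(n-m) mod 3]

Computing each output sample:
(x ⊛ y)[0] = 0
(x ⊛ y)[1] = 0
(x ⊛ y)[2] = -3

x ⊛ y = [0, 0, -3]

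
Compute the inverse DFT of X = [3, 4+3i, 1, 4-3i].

x[n] = (1/4) Σ(k=0 to 3) X[k] · e^(2πikn/4)

Computing each x[n]:
x[0] = 3
x[1] = -1
x[2] = -1
x[3] = 2

x = [3, -1, -1, 2]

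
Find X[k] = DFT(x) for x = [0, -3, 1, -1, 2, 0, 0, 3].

X[k] = Σ(n=0 to 7) x[n] · ω_8^(nk)
where ω_8 = e^(-2πi/8)

Computing each X[k]:
X[0] = 2
X[1] = -1.2929+3.9497i
X[2] = 1+5i
X[3] = -2.7071+5.9497i
X[4] = 4
X[5] = -2.7071-5.9497i
X[6] = 1-5i
X[7] = -1.2929-3.9497i

X = [2, -1.2929+3.9497i, 1+5i, -2.7071+5.9497i, 4, -2.7071-5.9497i, 1-5i, -1.2929-3.9497i]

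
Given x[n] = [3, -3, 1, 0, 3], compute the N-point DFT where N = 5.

X[k] = Σ(n=0 to 4) x[n] · ω_5^(nk)
where ω_5 = e^(-2πi/5)

Computing each X[k]:
X[0] = 4
X[1] = 2.1910+5.1186i
X[2] = 3.3090+4.4778i
X[3] = 3.3090-4.4778i
X[4] = 2.1910-5.1186i

X = [4, 2.1910+5.1186i, 3.3090+4.4778i, 3.3090-4.4778i, 2.1910-5.1186i]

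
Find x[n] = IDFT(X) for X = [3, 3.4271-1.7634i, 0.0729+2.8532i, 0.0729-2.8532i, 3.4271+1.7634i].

x[n] = (1/5) Σ(k=0 to 4) X[k] · e^(2πikn/5)

Computing each x[n]:
x[0] = 2
x[1] = 1
x[2] = 1
x[3] = -2
x[4] = 1

x = [2, 1, 1, -2, 1]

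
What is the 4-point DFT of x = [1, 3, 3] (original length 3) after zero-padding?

Original 3-point DFT: [7, -2, -2]
Zero-padded 4-point DFT provides frequency interpolation.

DFT_4([x, 0, ...]) = [7, -2-3i, 1, -2+3i]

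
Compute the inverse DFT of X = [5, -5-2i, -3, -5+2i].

x[n] = (1/4) Σ(k=0 to 3) X[k] · e^(2πikn/4)

Computing each x[n]:
x[0] = -2
x[1] = 3
x[2] = 3
x[3] = 1

x = [-2, 3, 3, 1]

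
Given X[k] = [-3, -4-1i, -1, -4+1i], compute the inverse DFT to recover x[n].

x[n] = (1/4) Σ(k=0 to 3) X[k] · e^(2πikn/4)

Computing each x[n]:
x[0] = -3
x[1] = 0
x[2] = 1
x[3] = -1

x = [-3, 0, 1, -1]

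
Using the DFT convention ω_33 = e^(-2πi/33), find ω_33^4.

ω_33^4 = e^(-2πi·4/33)
= cos(-2π·4/33) + i·sin(-2π·4/33)
= cos(-8π/33) + i·sin(-8π/33)

ω_33^4 = cos(-8π/33) + i·sin(-8π/33) = 0.7237-0.6901i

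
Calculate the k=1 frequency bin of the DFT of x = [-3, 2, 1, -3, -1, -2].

X[1] = Σ(n=0 to 5) x[n] · ω_6^(1n) where ω_6 = e^(-2πi/6)
= (-3)·ω_6^0 + (2)·ω_6^1 + (1)·ω_6^2 + (-3)·ω_6^3 + (-1)·ω_6^4 + (-2)·ω_6^5

X[1] = -5.1962i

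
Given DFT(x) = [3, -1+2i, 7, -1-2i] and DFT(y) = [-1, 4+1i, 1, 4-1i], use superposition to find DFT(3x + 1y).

By linearity: DFT(3x + 1y) = 3·DFT(x) + 1·DFT(y)
= 3·[3, -1+2i, 7, -1-2i] + 1·[-1, 4+1i, 1, 4-1i]

Computing element-wise:
Z[0] = 3·(3) + 1·(-1) = 8
Z[1] = 3·(-1+2i) + 1·(4+1i) = 1+7i
Z[2] = 3·(7) + 1·(1) = 22
Z[3] = 3·(-1-2i) + 1·(4-1i) = 1-7i

DFT(3x + 1y) = 3·X + 1·Y = [8, 1+7i, 22, 1-7i]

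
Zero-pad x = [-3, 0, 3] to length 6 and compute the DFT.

Original 3-point DFT: [0, -4.5000+2.5981i, -4.5000-2.5981i]
Zero-padded 6-point DFT provides frequency interpolation.

DFT_6([x, 0, ...]) = [0, -4.5000-2.5981i, -4.5000+2.5981i, 0, -4.5000-2.5981i, -4.5000+2.5981i]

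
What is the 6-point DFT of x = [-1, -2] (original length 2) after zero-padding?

Original 2-point DFT: [-3, 1]
Zero-padded 6-point DFT provides frequency interpolation.

DFT_6([x, 0, ...]) = [-3, -2.0000+1.7321i, 1.7321i, 1, -1.7321i, -2.0000-1.7321i]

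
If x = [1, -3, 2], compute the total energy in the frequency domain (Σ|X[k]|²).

Parseval: Σ|x[n]|² = (1/N)Σ|X[k]|², so Σ|X[k]|² = N·Σ|x[n]|² = 3·14.0000

Σ|X[k]|² = N·Σ|x[n]|² = 3·14.0000 = 42.0000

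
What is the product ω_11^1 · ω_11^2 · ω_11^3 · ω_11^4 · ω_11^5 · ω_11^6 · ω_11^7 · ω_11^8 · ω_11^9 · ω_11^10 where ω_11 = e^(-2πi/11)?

The primitive 11th roots of unity are ω_11^k for k coprime to 11: k ∈ {1, 2, 3, 4, 5, 6, 7, 8, 9, 10}
Their product equals the constant term of the cyclotomic polynomial Φ_11(x) up to sign.
For n ≥ 3, the product of all primitive nth roots of unity is 1. (For n=1 it is 1; for n=2 it is -1.)

1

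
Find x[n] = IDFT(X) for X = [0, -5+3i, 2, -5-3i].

x[n] = (1/4) Σ(k=0 to 3) X[k] · e^(2πikn/4)

Computing each x[n]:
x[0] = -2
x[1] = -2
x[2] = 3
x[3] = 1

x = [-2, -2, 3, 1]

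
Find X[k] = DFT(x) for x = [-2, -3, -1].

X[k] = Σ(n=0 to 2) x[n] · ω_3^(nk)
where ω_3 = e^(-2πi/3)

Computing each X[k]:
X[0] = -6
X[1] = 1.7321i
X[2] = -1.7321i

X = [-6, 1.7321i, -1.7321i]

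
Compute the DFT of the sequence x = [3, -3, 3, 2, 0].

X[k] = Σ(n=0 to 4) x[n] · ω_5^(nk)
where ω_5 = e^(-2πi/5)

Computing each X[k]:
X[0] = 5
X[1] = -1.9721+2.2654i
X[2] = 6.9721+2.7144i
X[3] = 6.9721-2.7144i
X[4] = -1.9721-2.2654i

X = [5, -1.9721+2.2654i, 6.9721+2.7144i, 6.9721-2.7144i, -1.9721-2.2654i]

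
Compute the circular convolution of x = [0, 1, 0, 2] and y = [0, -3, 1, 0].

(x ⊛ y)[n] = Σ(m=0 to 3) x[m] · y[(n-m) mod 4]

Computing each output sample:
(x ⊛ y)[0] = -6
(x ⊛ y)[1] = 2
(x ⊛ y)[2] = -3
(x ⊛ y)[3] = 1

x ⊛ y = [-6, 2, -3, 1]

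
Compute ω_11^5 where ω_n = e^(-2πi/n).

ω_11^5 = e^(-2πi·5/11)
= cos(-2π·5/11) + i·sin(-2π·5/11)
= cos(-10π/11) + i·sin(-10π/11)

ω_11^5 = cos(-10π/11) + i·sin(-10π/11) = -0.9595-0.2817i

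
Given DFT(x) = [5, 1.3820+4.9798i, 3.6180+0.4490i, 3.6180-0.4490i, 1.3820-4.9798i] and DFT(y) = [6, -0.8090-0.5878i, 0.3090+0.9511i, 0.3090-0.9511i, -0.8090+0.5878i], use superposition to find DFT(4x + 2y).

By linearity: DFT(4x + 2y) = 4·DFT(x) + 2·DFT(y)
= 4·[5, 1.3820+4.9798i, 3.6180+0.4490i, 3.6180-0.4490i, 1.3820-4.9798i] + 2·[6, -0.8090-0.5878i, 0.3090+0.9511i, 0.3090-0.9511i, -0.8090+0.5878i]

Computing element-wise:
Z[0] = 4·(5) + 2·(6) = 32
Z[1] = 4·(1.3820+4.9798i) + 2·(-0.8090-0.5878i) = 3.9100+18.7436i
Z[2] = 4·(3.6180+0.4490i) + 2·(0.3090+0.9511i) = 15.0900+3.6982i
Z[3] = 4·(3.6180-0.4490i) + 2·(0.3090-0.9511i) = 15.0900-3.6982i
Z[4] = 4·(1.3820-4.9798i) + 2·(-0.8090+0.5878i) = 3.9100-18.7436i

DFT(4x + 2y) = 4·X + 2·Y = [32, 3.9100+18.7436i, 15.0900+3.6982i, 15.0900-3.6982i, 3.9100-18.7436i]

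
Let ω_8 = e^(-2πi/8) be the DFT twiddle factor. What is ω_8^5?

ω_8^5 = e^(-2πi·5/8)
= cos(-2π·5/8) + i·sin(-2π·5/8)
= cos(-10π/8) + i·sin(-10π/8)

ω_8^5 = cos(-10π/8) + i·sin(-10π/8) = -0.7071+0.7071i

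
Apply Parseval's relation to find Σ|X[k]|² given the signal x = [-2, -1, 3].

Parseval: Σ|x[n]|² = (1/N)Σ|X[k]|², so Σ|X[k]|² = N·Σ|x[n]|² = 3·14.0000

Σ|X[k]|² = N·Σ|x[n]|² = 3·14.0000 = 42.0000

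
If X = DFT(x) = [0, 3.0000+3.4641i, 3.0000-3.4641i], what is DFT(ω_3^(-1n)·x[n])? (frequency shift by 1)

Modulation property: DFT(ω_3^(-1n)·x[n]) = X[(k-1) mod 3], so circularly shift X by 1 positions.

X[k-1] = [3.0000-3.4641i, 0, 3.0000+3.4641i]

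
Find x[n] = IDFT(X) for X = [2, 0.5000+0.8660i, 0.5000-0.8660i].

x[n] = (1/3) Σ(k=0 to 2) X[k] · e^(2πikn/3)

Computing each x[n]:
x[0] = 1
x[1] = 0
x[2] = 1

x = [1, 0, 1]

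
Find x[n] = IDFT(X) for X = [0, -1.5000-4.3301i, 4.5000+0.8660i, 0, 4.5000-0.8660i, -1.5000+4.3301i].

x[n] = (1/6) Σ(k=0 to 5) X[k] · e^(2πikn/6)

Computing each x[n]:
x[0] = 1
x[1] = 0
x[2] = 1
x[3] = 2
x[4] = -2
x[5] = -2

x = [1, 0, 1, 2, -2, -2]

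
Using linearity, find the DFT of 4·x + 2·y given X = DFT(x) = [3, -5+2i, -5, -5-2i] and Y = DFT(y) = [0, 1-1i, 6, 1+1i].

By linearity: DFT(4x + 2y) = 4·DFT(x) + 2·DFT(y)
= 4·[3, -5+2i, -5, -5-2i] + 2·[0, 1-1i, 6, 1+1i]

Computing element-wise:
Z[0] = 4·(3) + 2·(0) = 12
Z[1] = 4·(-5+2i) + 2·(1-1i) = -18+6i
Z[2] = 4·(-5) + 2·(6) = -8
Z[3] = 4·(-5-2i) + 2·(1+1i) = -18-6i

DFT(4x + 2y) = 4·X + 2·Y = [12, -18+6i, -8, -18-6i]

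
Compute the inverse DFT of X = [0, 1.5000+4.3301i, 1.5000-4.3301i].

x[n] = (1/3) Σ(k=0 to 2) X[k] · e^(2πikn/3)

Computing each x[n]:
x[0] = 1
x[1] = -3
x[2] = 2

x = [1, -3, 2]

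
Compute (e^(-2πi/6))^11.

Since ω_6^6 = 1, powers reduce modulo 6.
11 mod 6 = 5
So ω_6^11 = ω_6^5 = e^(-2πi·5/6)

ω_6^11 = ω_6^5 = 0.5000+0.8660i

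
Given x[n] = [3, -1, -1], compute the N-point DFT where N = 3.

X[k] = Σ(n=0 to 2) x[n] · ω_3^(nk)
where ω_3 = e^(-2πi/3)

Computing each X[k]:
X[0] = 1
X[1] = 4
X[2] = 4

X = [1, 4, 4]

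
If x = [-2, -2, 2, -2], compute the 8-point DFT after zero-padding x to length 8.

Original 4-point DFT: [-4, -4, 4, -4]
Zero-padded 8-point DFT provides frequency interpolation.

DFT_8([x, 0, ...]) = [-4, -2.0000+0.8284i, -4, -2.0000+4.8284i, 4, -2.0000-4.8284i, -4, -2.0000-0.8284i]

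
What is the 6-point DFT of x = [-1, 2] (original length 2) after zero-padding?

Original 2-point DFT: [1, -3]
Zero-padded 6-point DFT provides frequency interpolation.

DFT_6([x, 0, ...]) = [1, -1.7321i, -2.0000-1.7321i, -3, -2.0000+1.7321i, 1.7321i]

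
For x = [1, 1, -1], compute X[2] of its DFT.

X[2] = Σ(n=0 to 2) x[n] · ω_3^(2n) where ω_3 = e^(-2πi/3)
= (1)·ω_3^0 + (1)·ω_3^2 + (-1)·ω_3^4

X[2] = 1.0000+1.7321i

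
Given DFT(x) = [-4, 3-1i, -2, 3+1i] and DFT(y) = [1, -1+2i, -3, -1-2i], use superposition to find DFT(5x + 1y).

By linearity: DFT(5x + 1y) = 5·DFT(x) + 1·DFT(y)
= 5·[-4, 3-1i, -2, 3+1i] + 1·[1, -1+2i, -3, -1-2i]

Computing element-wise:
Z[0] = 5·(-4) + 1·(1) = -19
Z[1] = 5·(3-1i) + 1·(-1+2i) = 14-3i
Z[2] = 5·(-2) + 1·(-3) = -13
Z[3] = 5·(3+1i) + 1·(-1-2i) = 14+3i

DFT(5x + 1y) = 5·X + 1·Y = [-19, 14-3i, -13, 14+3i]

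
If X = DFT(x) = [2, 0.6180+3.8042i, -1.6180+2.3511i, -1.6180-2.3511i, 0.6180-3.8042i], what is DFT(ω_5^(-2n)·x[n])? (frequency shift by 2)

Modulation property: DFT(ω_5^(-2n)·x[n]) = X[(k-2) mod 5], so circularly shift X by 2 positions.

X[k-2] = [-1.6180-2.3511i, 0.6180-3.8042i, 2, 0.6180+3.8042i, -1.6180+2.3511i]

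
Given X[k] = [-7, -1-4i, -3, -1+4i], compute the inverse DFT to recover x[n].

x[n] = (1/4) Σ(k=0 to 3) X[k] · e^(2πikn/4)

Computing each x[n]:
x[0] = -3
x[1] = 1
x[2] = -2
x[3] = -3

x = [-3, 1, -2, -3]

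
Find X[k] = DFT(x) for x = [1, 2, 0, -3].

X[k] = Σ(n=0 to 3) x[n] · ω_4^(nk)
where ω_4 = e^(-2πi/4)

Computing each X[k]:
X[0] = 0
X[1] = 1-5i
X[2] = 2
X[3] = 1+5i

X = [0, 1-5i, 2, 1+5i]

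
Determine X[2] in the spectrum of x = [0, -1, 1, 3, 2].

X[2] = Σ(n=0 to 4) x[n] · ω_5^(2n) where ω_5 = e^(-2πi/5)
= (0)·ω_5^0 + (-1)·ω_5^2 + (1)·ω_5^4 + (3)·ω_5^6 + (2)·ω_5^8

X[2] = 0.4271-0.1388i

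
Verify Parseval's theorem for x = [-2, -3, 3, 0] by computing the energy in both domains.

Time domain:
Σ|x[n]|² = |-2|² + |-3|² + |3|² + |0|² = 22.0000

Frequency domain:
(1/4)Σ|X[k]|² = (1/4)(|-2|² + |-5+3i|² + |4|² + |-5-3i|²) = (1/4)·88.0000 = 22.0000

Both sides agree, confirming Parseval's theorem.

Σ|x[n]|² = (1/N)Σ|X[k]|² = 22.0000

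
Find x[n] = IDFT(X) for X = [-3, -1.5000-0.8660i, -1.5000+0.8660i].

x[n] = (1/3) Σ(k=0 to 2) X[k] · e^(2πikn/3)

Computing each x[n]:
x[0] = -2
x[1] = 0
x[2] = -1

x = [-2, 0, -1]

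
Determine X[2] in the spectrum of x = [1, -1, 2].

X[2] = Σ(n=0 to 2) x[n] · ω_3^(2n) where ω_3 = e^(-2πi/3)
= (1)·ω_3^0 + (-1)·ω_3^2 + (2)·ω_3^4

X[2] = 0.5000-2.5981i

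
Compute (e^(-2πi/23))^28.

Since ω_23^23 = 1, powers reduce modulo 23.
28 mod 23 = 5
So ω_23^28 = ω_23^5 = e^(-2πi·5/23)

ω_23^28 = ω_23^5 = 0.2035-0.9791i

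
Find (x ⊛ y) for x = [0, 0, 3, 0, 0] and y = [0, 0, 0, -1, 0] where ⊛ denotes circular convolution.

(x ⊛ y)[n] = Σ(m=0 to 4) x[m] · y[(n-m) mod 5]

Computing each output sample:
(x ⊛ y)[0] = -3
(x ⊛ y)[1] = 0
(x ⊛ y)[2] = 0
(x ⊛ y)[3] = 0
(x ⊛ y)[4] = 0

x ⊛ y = [-3, 0, 0, 0, 0]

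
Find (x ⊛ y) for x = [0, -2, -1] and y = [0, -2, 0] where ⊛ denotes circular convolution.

(x ⊛ y)[n] = Σ(m=0 to 2) x[m] · y[(n-m) mod 3]

Computing each output sample:
(x ⊛ y)[0] = 2
(x ⊛ y)[1] = 0
(x ⊛ y)[2] = 4

x ⊛ y = [2, 0, 4]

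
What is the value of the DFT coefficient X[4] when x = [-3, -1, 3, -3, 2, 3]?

X[4] = Σ(n=0 to 5) x[n] · ω_6^(4n) where ω_6 = e^(-2πi/6)
= (-3)·ω_6^0 + (-1)·ω_6^4 + (3)·ω_6^8 + (-3)·ω_6^12 + (2)·ω_6^16 + (3)·ω_6^20

X[4] = -9.5000-4.3301i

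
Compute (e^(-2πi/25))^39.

Since ω_25^25 = 1, powers reduce modulo 25.
39 mod 25 = 14
So ω_25^39 = ω_25^14 = e^(-2πi·14/25)

ω_25^39 = ω_25^14 = -0.9298+0.3681i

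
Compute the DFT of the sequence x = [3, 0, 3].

X[k] = Σ(n=0 to 2) x[n] · ω_3^(nk)
where ω_3 = e^(-2πi/3)

Computing each X[k]:
X[0] = 6
X[1] = 1.5000+2.5981i
X[2] = 1.5000-2.5981i

X = [6, 1.5000+2.5981i, 1.5000-2.5981i]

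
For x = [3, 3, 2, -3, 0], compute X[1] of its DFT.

X[1] = Σ(n=0 to 4) x[n] · ω_5^(1n) where ω_5 = e^(-2πi/5)
= (3)·ω_5^0 + (3)·ω_5^1 + (2)·ω_5^2 + (-3)·ω_5^3 + (0)·ω_5^4

X[1] = 4.7361-5.7921i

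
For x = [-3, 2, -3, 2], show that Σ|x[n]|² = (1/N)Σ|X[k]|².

Time domain:
Σ|x[n]|² = |-3|² + |2|² + |-3|² + |2|² = 26.0000

Frequency domain:
(1/4)Σ|X[k]|² = (1/4)(|-2|² + |0|² + |-10|² + |0|²) = (1/4)·104.0000 = 26.0000

Both sides agree, confirming Parseval's theorem.

Σ|x[n]|² = (1/N)Σ|X[k]|² = 26.0000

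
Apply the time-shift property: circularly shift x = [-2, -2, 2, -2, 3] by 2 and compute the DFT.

Time shift by 2: X_shifted[k] = ω_5^(2k) · X[k]
Shifted x = [-2, 3, -2, -2, 2]

DFT(x[n-2]) = [-1, 2.7812-0.9511i, -7.2812-0.5878i, -7.2812+0.5878i, 2.7812+0.9511i]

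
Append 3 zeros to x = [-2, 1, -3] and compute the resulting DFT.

Original 3-point DFT: [-4, -1.0000-3.4641i, -1.0000+3.4641i]
Zero-padded 6-point DFT provides frequency interpolation.

DFT_6([x, 0, ...]) = [-4, 1.7321i, -1.0000-3.4641i, -6, -1.0000+3.4641i, -1.7321i]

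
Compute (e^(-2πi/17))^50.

Since ω_17^17 = 1, powers reduce modulo 17.
50 mod 17 = 16
So ω_17^50 = ω_17^16 = e^(-2πi·16/17)

ω_17^50 = ω_17^16 = 0.9325+0.3612i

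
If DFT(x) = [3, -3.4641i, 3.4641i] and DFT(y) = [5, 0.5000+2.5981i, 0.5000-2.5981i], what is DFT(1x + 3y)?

By linearity: DFT(1x + 3y) = 1·DFT(x) + 3·DFT(y)
= 1·[3, -3.4641i, 3.4641i] + 3·[5, 0.5000+2.5981i, 0.5000-2.5981i]

Computing element-wise:
Z[0] = 1·(3) + 3·(5) = 18
Z[1] = 1·(-3.4641i) + 3·(0.5000+2.5981i) = 1.5000+4.3302i
Z[2] = 1·(3.4641i) + 3·(0.5000-2.5981i) = 1.5000-4.3302i

DFT(1x + 3y) = 1·X + 3·Y = [18, 1.5000+4.3302i, 1.5000-4.3302i]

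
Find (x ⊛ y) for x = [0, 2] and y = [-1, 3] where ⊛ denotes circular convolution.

(x ⊛ y)[n] = Σ(m=0 to 1) x[m] · y[(n-m) mod 2]

Computing each output sample:
(x ⊛ y)[0] = 6
(x ⊛ y)[1] = -2

x ⊛ y = [6, -2]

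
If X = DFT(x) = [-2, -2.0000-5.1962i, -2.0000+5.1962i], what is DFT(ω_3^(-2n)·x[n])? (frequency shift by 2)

Modulation property: DFT(ω_3^(-2n)·x[n]) = X[(k-2) mod 3], so circularly shift X by 2 positions.

X[k-2] = [-2.0000-5.1962i, -2.0000+5.1962i, -2]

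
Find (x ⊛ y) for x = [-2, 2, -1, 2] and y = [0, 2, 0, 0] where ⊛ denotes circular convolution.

(x ⊛ y)[n] = Σ(m=0 to 3) x[m] · y[(n-m) mod 4]

Computing each output sample:
(x ⊛ y)[0] = 4
(x ⊛ y)[1] = -4
(x ⊛ y)[2] = 4
(x ⊛ y)[3] = -2

x ⊛ y = [4, -4, 4, -2]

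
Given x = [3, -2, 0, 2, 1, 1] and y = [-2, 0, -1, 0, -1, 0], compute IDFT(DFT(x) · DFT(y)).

(x ⊛ y)[n] = Σ(m=0 to 5) x[m] · y[(n-m) mod 6]

Computing each output sample:
(x ⊛ y)[0] = -7
(x ⊛ y)[1] = 1
(x ⊛ y)[2] = -4
(x ⊛ y)[3] = -3
(x ⊛ y)[4] = -5
(x ⊛ y)[5] = -2

x ⊛ y = [-7, 1, -4, -3, -5, -2]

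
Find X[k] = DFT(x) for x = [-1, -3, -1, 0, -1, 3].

X[k] = Σ(n=0 to 5) x[n] · ω_6^(nk)
where ω_6 = e^(-2πi/6)

Computing each X[k]:
X[0] = -3
X[1] = 5.1962i
X[2] = 5.1962i
X[3] = -3
X[4] = -5.1962i
X[5] = -5.1962i

X = [-3, 5.1962i, 5.1962i, -3, -5.1962i, -5.1962i]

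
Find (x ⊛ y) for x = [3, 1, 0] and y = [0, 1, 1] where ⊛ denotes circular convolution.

(x ⊛ y)[n] = Σ(m=0 to 2) x[m] · y[(n-m) mod 3]

Computing each output sample:
(x ⊛ y)[0] = 1
(x ⊛ y)[1] = 3
(x ⊛ y)[2] = 4

x ⊛ y = [1, 3, 4]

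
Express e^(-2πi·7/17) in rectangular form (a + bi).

ω_17^7 = e^(-2πi·7/17)
= cos(-2π·7/17) + i·sin(-2π·7/17)
= cos(-14π/17) + i·sin(-14π/17)

ω_17^7 = cos(-14π/17) + i·sin(-14π/17) = -0.8502-0.5264i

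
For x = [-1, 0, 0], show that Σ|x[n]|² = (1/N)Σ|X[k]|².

Time domain:
Σ|x[n]|² = |-1|² + |0|² + |0|² = 1.0000

Frequency domain:
(1/3)Σ|X[k]|² = (1/3)(|-1|² + |-1|² + |-1|²) = (1/3)·3.0000 = 1.0000

Both sides agree, confirming Parseval's theorem.

Σ|x[n]|² = (1/N)Σ|X[k]|² = 1.0000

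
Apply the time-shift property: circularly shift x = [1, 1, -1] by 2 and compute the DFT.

Time shift by 2: X_shifted[k] = ω_3^(2k) · X[k]
Shifted x = [1, -1, 1]

DFT(x[n-2]) = [1, 1.0000+1.7321i, 1.0000-1.7321i]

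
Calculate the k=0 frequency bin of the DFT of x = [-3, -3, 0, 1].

X[0] = Σ(n=0 to 3) x[n] · ω_4^0 = Σ x[n]
= (-3) + (-3) + (0) + (1)

X[0] = -5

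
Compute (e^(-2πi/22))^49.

Since ω_22^22 = 1, powers reduce modulo 22.
49 mod 22 = 5
So ω_22^49 = ω_22^5 = e^(-2πi·5/22)

ω_22^49 = ω_22^5 = 0.1423-0.9898i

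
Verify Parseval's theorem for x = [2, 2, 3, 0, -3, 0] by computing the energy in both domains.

Time domain:
Σ|x[n]|² = |2|² + |2|² + |3|² + |0|² + |-3|² + |0|² = 26.0000

Frequency domain:
(1/6)Σ|X[k]|² = (1/6)(|4|² + |3.0000-6.9282i|² + |1.0000+3.4641i|² + |0|² + |1.0000-3.4641i|² + |3.0000+6.9282i|²) = (1/6)·156.0000 = 26.0000

Both sides agree, confirming Parseval's theorem.

Σ|x[n]|² = (1/N)Σ|X[k]|² = 26.0000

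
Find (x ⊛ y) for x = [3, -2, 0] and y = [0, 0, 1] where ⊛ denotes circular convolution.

(x ⊛ y)[n] = Σ(m=0 to 2) x[m] · y[(n-m) mod 3]

Computing each output sample:
(x ⊛ y)[0] = -2
(x ⊛ y)[1] = 0
(x ⊛ y)[2] = 3

x ⊛ y = [-2, 0, 3]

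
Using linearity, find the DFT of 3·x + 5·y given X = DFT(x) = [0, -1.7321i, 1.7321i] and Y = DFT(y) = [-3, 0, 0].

By linearity: DFT(3x + 5y) = 3·DFT(x) + 5·DFT(y)
= 3·[0, -1.7321i, 1.7321i] + 5·[-3, 0, 0]

Computing element-wise:
Z[0] = 3·(0) + 5·(-3) = -15
Z[1] = 3·(-1.7321i) + 5·(0) = -5.1963i
Z[2] = 3·(1.7321i) + 5·(0) = 5.1963i

DFT(3x + 5y) = 3·X + 5·Y = [-15, -5.1963i, 5.1963i]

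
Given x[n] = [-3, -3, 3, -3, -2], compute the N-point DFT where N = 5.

X[k] = Σ(n=0 to 4) x[n] · ω_5^(nk)
where ω_5 = e^(-2πi/5)

Computing each X[k]:
X[0] = -8
X[1] = -4.5451-2.5757i
X[2] = 1.0451+6.2941i
X[3] = 1.0451-6.2941i
X[4] = -4.5451+2.5757i

X = [-8, -4.5451-2.5757i, 1.0451+6.2941i, 1.0451-6.2941i, -4.5451+2.5757i]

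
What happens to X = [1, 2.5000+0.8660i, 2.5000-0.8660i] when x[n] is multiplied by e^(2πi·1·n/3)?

Modulation property: DFT(ω_3^(-1n)·x[n]) = X[(k-1) mod 3], so circularly shift X by 1 positions.

X[k-1] = [2.5000-0.8660i, 1, 2.5000+0.8660i]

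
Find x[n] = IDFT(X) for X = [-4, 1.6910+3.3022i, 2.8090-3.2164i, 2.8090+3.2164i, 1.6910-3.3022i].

x[n] = (1/5) Σ(k=0 to 4) X[k] · e^(2πikn/5)

Computing each x[n]:
x[0] = 1
x[1] = -2
x[2] = -3
x[3] = 1
x[4] = -1

x = [1, -2, -3, 1, -1]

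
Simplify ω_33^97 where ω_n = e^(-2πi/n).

Since ω_33^33 = 1, powers reduce modulo 33.
97 mod 33 = 31
So ω_33^97 = ω_33^31 = e^(-2πi·31/33)

ω_33^97 = ω_33^31 = 0.9284+0.3717i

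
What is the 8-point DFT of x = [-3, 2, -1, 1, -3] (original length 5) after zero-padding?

Original 5-point DFT: [-4, -3.3090-3.5797i, -2.1910-4.8410i, -2.1910+4.8410i, -3.3090+3.5797i]
Zero-padded 8-point DFT provides frequency interpolation.

DFT_8([x, 0, ...]) = [-4, 0.7071-1.1213i, -5-1i, -0.7071-3.1213i, -10, -0.7071+3.1213i, -5+1i, 0.7071+1.1213i]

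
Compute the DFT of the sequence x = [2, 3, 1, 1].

X[k] = Σ(n=0 to 3) x[n] · ω_4^(nk)
where ω_4 = e^(-2πi/4)

Computing each X[k]:
X[0] = 7
X[1] = 1-2i
X[2] = -1
X[3] = 1+2i

X = [7, 1-2i, -1, 1+2i]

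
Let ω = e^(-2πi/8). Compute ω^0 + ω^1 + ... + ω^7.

Sum of all nth roots of unity equals 0 for n > 1 (geometric series with r ≠ 1).

0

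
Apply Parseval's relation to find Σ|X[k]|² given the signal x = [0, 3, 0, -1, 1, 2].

Parseval: Σ|x[n]|² = (1/N)Σ|X[k]|², so Σ|X[k]|² = N·Σ|x[n]|² = 6·15.0000

Σ|X[k]|² = N·Σ|x[n]|² = 6·15.0000 = 90.0000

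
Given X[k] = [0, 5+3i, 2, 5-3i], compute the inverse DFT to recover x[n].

x[n] = (1/4) Σ(k=0 to 3) X[k] · e^(2πikn/4)

Computing each x[n]:
x[0] = 3
x[1] = -2
x[2] = -2
x[3] = 1

x = [3, -2, -2, 1]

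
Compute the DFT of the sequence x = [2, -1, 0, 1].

X[k] = Σ(n=0 to 3) x[n] · ω_4^(nk)
where ω_4 = e^(-2πi/4)

Computing each X[k]:
X[0] = 2
X[1] = 2+2i
X[2] = 2
X[3] = 2-2i

X = [2, 2+2i, 2, 2-2i]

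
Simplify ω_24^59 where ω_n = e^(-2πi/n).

Since ω_24^24 = 1, powers reduce modulo 24.
59 mod 24 = 11
So ω_24^59 = ω_24^11 = e^(-2πi·11/24)

ω_24^59 = ω_24^11 = -0.9659-0.2588i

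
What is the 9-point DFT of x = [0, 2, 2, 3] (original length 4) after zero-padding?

Original 4-point DFT: [7, -2+1i, -3, -2-1i]
Zero-padded 9-point DFT provides frequency interpolation.

DFT_9([x, 0, ...]) = [7, 0.3794-5.8533i, -3.0321-0.0556i, 1, -1.8473-1.9965i, -1.8473+1.9965i, 1, -3.0321+0.0556i, 0.3794+5.8533i]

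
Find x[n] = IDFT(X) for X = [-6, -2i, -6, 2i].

x[n] = (1/4) Σ(k=0 to 3) X[k] · e^(2πikn/4)

Computing each x[n]:
x[0] = -3
x[1] = 1
x[2] = -3
x[3] = -1

x = [-3, 1, -3, -1]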